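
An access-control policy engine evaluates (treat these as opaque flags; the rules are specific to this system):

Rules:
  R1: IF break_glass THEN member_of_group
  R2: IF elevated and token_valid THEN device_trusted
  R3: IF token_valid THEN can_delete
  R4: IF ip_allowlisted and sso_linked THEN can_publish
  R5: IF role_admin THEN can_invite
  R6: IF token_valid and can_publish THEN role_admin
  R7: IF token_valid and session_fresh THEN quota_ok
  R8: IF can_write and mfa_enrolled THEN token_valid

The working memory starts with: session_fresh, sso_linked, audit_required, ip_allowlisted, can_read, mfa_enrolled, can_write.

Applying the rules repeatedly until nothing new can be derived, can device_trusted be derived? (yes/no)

no

Round 1: R4 [IF ip_allowlisted and sso_linked THEN can_publish]; R8 [IF can_write and mfa_enrolled THEN token_valid]. New: can_publish, token_valid.
Round 2: R3 [IF token_valid THEN can_delete]; R6 [IF token_valid and can_publish THEN role_admin]; R7 [IF token_valid and session_fresh THEN quota_ok]. New: can_delete, role_admin, quota_ok.
Round 3: R5 [IF role_admin THEN can_invite]. New: can_invite.
Fixed point reached. device_trusted is concluded only by R2; R2 needs elevated (never derived).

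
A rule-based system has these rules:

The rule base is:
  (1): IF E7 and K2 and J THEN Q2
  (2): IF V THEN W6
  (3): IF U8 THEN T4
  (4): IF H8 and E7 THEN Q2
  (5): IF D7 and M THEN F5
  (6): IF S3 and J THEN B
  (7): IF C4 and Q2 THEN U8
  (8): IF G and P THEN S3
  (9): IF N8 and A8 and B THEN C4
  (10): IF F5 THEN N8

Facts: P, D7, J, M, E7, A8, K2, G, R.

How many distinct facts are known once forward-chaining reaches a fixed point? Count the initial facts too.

Round 1 — (1), (5), (8), derive Q2, F5, S3.
Round 2 — (6), (10), derive B, N8.
Round 3 — (9), derive C4.
Round 4 — (7), derive U8.
Round 5 — (3), derive T4.
Closure: {A8, B, C4, D7, E7, F5, G, J, K2, M, N8, P, Q2, R, S3, T4, U8} — 17 facts.

17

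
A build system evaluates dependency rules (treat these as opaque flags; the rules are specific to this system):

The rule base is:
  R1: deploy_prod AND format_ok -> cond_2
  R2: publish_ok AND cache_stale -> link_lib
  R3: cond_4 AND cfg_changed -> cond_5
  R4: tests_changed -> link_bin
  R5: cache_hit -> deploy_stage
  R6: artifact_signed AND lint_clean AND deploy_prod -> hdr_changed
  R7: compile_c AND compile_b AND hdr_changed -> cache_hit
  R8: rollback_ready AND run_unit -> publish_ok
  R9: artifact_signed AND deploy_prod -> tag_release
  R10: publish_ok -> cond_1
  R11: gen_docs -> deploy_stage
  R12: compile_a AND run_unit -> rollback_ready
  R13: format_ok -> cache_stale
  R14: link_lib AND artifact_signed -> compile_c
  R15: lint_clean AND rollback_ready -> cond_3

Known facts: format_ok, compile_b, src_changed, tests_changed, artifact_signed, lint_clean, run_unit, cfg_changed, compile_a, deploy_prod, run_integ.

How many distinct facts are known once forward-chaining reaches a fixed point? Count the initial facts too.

24

Round 1: R1 [deploy_prod AND format_ok -> cond_2]; R4 [tests_changed -> link_bin]; R6 [artifact_signed AND lint_clean AND deploy_prod -> hdr_changed]; R9 [artifact_signed AND deploy_prod -> tag_release]; R12 [compile_a AND run_unit -> rollback_ready]; R13 [format_ok -> cache_stale]. New: cond_2, link_bin, hdr_changed, tag_release, rollback_ready, cache_stale.
Round 2: R8 [rollback_ready AND run_unit -> publish_ok]; R15 [lint_clean AND rollback_ready -> cond_3]. New: publish_ok, cond_3.
Round 3: R2 [publish_ok AND cache_stale -> link_lib]; R10 [publish_ok -> cond_1]. New: link_lib, cond_1.
Round 4: R14 [link_lib AND artifact_signed -> compile_c]. New: compile_c.
Round 5: R7 [compile_c AND compile_b AND hdr_changed -> cache_hit]. New: cache_hit.
Round 6: R5 [cache_hit -> deploy_stage]. New: deploy_stage.
Closure: {artifact_signed, cache_hit, cache_stale, cfg_changed, compile_a, compile_b, compile_c, cond_1, cond_2, cond_3, deploy_prod, deploy_stage, format_ok, hdr_changed, link_bin, link_lib, lint_clean, publish_ok, rollback_ready, run_integ, run_unit, src_changed, tag_release, tests_changed} — 24 facts.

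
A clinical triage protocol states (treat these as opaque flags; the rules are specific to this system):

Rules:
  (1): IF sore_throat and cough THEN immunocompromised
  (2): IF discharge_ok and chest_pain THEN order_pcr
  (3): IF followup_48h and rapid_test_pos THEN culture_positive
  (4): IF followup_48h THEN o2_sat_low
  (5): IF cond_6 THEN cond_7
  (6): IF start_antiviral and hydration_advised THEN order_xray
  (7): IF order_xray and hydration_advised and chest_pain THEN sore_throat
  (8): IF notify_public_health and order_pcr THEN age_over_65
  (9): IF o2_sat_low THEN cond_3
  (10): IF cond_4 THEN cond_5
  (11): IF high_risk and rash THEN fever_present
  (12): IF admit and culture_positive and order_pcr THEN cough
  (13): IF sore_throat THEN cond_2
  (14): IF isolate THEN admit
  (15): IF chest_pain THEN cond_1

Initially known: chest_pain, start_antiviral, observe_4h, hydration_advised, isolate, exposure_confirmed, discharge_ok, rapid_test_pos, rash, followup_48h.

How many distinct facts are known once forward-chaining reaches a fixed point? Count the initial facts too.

21

Round 1: (2) [IF discharge_ok and chest_pain THEN order_pcr]; (3) [IF followup_48h and rapid_test_pos THEN culture_positive]; (4) [IF followup_48h THEN o2_sat_low]; (6) [IF start_antiviral and hydration_advised THEN order_xray]; (14) [IF isolate THEN admit]; (15) [IF chest_pain THEN cond_1]. Adds order_pcr, culture_positive, o2_sat_low, order_xray, admit, cond_1.
Round 2: (7) [IF order_xray and hydration_advised and chest_pain THEN sore_throat]; (9) [IF o2_sat_low THEN cond_3]; (12) [IF admit and culture_positive and order_pcr THEN cough]. Adds sore_throat, cond_3, cough.
Round 3: (1) [IF sore_throat and cough THEN immunocompromised]; (13) [IF sore_throat THEN cond_2]. Adds immunocompromised, cond_2.
Closure: {admit, chest_pain, cond_1, cond_2, cond_3, cough, culture_positive, discharge_ok, exposure_confirmed, followup_48h, hydration_advised, immunocompromised, isolate, o2_sat_low, observe_4h, order_pcr, order_xray, rapid_test_pos, rash, sore_throat, start_antiviral} — 21 facts.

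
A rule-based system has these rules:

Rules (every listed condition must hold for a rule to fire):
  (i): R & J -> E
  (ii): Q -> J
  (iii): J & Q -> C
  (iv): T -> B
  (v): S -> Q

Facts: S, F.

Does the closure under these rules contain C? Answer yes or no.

yes

Round 1: (v) [S -> Q]. Adds Q.
Round 2: (ii) [Q -> J]. Adds J.
Round 3: (iii) [J & Q -> C]. Adds C.
C appears in round 3, so it is derivable.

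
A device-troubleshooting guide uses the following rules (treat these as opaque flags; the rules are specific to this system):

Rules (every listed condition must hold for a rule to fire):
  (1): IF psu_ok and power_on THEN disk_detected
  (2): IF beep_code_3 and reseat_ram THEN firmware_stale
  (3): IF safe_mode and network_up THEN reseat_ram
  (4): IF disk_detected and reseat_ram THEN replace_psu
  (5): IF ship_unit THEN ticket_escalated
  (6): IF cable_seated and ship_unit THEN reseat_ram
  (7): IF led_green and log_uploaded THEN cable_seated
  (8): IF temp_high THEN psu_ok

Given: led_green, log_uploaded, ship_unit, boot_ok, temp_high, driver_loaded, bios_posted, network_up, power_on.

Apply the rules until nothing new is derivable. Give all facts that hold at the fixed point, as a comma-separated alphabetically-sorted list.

bios_posted, boot_ok, cable_seated, disk_detected, driver_loaded, led_green, log_uploaded, network_up, power_on, psu_ok, replace_psu, reseat_ram, ship_unit, temp_high, ticket_escalated

[1] (5) [IF ship_unit THEN ticket_escalated]; (7) [IF led_green and log_uploaded THEN cable_seated]; (8) [IF temp_high THEN psu_ok]. ⇒ new: ticket_escalated, cable_seated, psu_ok.
[2] (1) [IF psu_ok and power_on THEN disk_detected]; (6) [IF cable_seated and ship_unit THEN reseat_ram]. ⇒ new: disk_detected, reseat_ram.
[3] (4) [IF disk_detected and reseat_ram THEN replace_psu]. ⇒ new: replace_psu.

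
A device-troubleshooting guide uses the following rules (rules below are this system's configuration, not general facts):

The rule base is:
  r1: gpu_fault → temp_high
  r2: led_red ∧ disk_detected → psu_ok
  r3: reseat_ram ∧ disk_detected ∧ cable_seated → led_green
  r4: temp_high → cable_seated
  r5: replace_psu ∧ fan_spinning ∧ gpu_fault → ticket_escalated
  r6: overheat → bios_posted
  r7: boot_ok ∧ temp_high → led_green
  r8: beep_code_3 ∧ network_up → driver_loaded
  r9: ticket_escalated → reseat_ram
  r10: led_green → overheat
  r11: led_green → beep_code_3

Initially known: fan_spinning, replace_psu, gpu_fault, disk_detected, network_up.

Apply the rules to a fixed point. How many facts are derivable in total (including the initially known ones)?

Round 1 — r1, r5, derive temp_high, ticket_escalated.
Round 2 — r4, r9, derive cable_seated, reseat_ram.
Round 3 — r3, derive led_green.
Round 4 — r10, r11, derive overheat, beep_code_3.
Round 5 — r6, r8, derive bios_posted, driver_loaded.
Closure: {beep_code_3, bios_posted, cable_seated, disk_detected, driver_loaded, fan_spinning, gpu_fault, led_green, network_up, overheat, replace_psu, reseat_ram, temp_high, ticket_escalated} — 14 facts.

14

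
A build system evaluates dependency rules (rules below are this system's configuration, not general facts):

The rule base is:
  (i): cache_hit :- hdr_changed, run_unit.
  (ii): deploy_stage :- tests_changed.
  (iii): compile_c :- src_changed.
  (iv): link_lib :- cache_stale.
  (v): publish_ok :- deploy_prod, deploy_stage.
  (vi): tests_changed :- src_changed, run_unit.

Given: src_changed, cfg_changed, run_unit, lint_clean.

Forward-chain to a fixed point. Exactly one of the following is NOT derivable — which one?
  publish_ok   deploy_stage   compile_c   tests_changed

publish_ok

Round 1 — (iii), (vi), derive compile_c, tests_changed.
Round 2 — (ii), derive deploy_stage.
Derived: deploy_stage (round 2), tests_changed (round 1), compile_c (round 1). publish_ok never appears in any round.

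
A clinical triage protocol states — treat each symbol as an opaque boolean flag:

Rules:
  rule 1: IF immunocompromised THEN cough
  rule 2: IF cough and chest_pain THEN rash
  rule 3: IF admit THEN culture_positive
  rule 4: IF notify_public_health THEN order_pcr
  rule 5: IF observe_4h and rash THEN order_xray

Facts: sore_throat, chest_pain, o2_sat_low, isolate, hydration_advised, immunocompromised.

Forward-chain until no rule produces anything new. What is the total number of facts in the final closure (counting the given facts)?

[1] rule 1 [IF immunocompromised THEN cough]. ⇒ new: cough.
[2] rule 2 [IF cough and chest_pain THEN rash]. ⇒ new: rash.
Closure: {chest_pain, cough, hydration_advised, immunocompromised, isolate, o2_sat_low, rash, sore_throat} — 8 facts.

8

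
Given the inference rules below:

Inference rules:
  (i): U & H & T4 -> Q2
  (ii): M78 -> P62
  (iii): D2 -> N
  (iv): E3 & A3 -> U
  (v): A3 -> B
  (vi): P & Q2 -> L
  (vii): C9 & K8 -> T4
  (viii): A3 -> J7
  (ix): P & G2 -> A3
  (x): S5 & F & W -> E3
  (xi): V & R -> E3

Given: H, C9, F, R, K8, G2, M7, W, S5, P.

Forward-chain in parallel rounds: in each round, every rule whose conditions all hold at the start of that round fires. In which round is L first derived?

Round 1 fires (vii), (ix), (x), giving T4, A3, E3.
Round 2 fires (iv), (v), (viii), giving U, B, J7.
Round 3 fires (i), giving Q2.
Round 4 fires (vi), giving L.
L first appears in round 4.

4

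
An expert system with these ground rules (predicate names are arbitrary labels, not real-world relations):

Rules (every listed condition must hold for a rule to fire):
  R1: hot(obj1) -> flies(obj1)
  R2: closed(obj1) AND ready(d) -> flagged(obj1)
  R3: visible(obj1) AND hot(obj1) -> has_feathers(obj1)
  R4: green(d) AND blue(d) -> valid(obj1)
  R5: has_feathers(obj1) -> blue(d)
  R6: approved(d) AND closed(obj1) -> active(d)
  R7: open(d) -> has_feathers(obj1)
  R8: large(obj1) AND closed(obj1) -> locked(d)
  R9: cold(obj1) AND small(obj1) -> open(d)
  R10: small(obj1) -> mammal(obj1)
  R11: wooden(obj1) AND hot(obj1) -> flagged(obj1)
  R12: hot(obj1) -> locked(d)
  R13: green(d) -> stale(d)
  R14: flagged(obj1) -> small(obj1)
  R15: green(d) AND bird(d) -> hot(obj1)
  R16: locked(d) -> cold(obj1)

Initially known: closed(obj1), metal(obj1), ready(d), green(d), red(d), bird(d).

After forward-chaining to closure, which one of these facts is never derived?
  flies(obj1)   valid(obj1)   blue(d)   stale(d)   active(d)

Round 1 — R2, R13, R15, derive flagged(obj1), stale(d), hot(obj1).
Round 2 — R1, R12, R14, derive flies(obj1), locked(d), small(obj1).
Round 3 — R10, R16, derive mammal(obj1), cold(obj1).
Round 4 — R9, derive open(d).
Round 5 — R7, derive has_feathers(obj1).
Round 6 — R5, derive blue(d).
Round 7 — R4, derive valid(obj1).
Derived: stale(d) (round 1), blue(d) (round 6), flies(obj1) (round 2), valid(obj1) (round 7). active(d) never appears in any round.

active(d)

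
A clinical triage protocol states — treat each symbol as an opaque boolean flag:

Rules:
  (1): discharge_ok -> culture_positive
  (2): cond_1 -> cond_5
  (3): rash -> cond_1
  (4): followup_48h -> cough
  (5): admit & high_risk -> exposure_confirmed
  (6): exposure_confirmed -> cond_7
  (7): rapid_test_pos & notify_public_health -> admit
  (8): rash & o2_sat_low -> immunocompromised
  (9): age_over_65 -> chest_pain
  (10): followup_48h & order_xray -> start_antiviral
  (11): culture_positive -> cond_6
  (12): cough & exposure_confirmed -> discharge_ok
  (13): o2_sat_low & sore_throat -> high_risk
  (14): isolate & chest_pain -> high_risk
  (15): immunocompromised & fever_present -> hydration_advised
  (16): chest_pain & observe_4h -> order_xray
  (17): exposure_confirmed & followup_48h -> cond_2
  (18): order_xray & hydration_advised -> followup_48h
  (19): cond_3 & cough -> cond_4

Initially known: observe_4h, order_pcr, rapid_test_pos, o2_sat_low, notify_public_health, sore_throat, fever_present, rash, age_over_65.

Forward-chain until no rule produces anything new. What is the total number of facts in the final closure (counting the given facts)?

Round 1 — (3), (7), (8), (9), (13), derive cond_1, admit, immunocompromised, chest_pain, high_risk.
Round 2 — (2), (5), (15), (16), derive cond_5, exposure_confirmed, hydration_advised, order_xray.
Round 3 — (6), (18), derive cond_7, followup_48h.
Round 4 — (4), (10), (17), derive cough, start_antiviral, cond_2.
Round 5 — (12), derive discharge_ok.
Round 6 — (1), derive culture_positive.
Round 7 — (11), derive cond_6.
Closure: {admit, age_over_65, chest_pain, cond_1, cond_2, cond_5, cond_6, cond_7, cough, culture_positive, discharge_ok, exposure_confirmed, fever_present, followup_48h, high_risk, hydration_advised, immunocompromised, notify_public_health, o2_sat_low, observe_4h, order_pcr, order_xray, rapid_test_pos, rash, sore_throat, start_antiviral} — 26 facts.

26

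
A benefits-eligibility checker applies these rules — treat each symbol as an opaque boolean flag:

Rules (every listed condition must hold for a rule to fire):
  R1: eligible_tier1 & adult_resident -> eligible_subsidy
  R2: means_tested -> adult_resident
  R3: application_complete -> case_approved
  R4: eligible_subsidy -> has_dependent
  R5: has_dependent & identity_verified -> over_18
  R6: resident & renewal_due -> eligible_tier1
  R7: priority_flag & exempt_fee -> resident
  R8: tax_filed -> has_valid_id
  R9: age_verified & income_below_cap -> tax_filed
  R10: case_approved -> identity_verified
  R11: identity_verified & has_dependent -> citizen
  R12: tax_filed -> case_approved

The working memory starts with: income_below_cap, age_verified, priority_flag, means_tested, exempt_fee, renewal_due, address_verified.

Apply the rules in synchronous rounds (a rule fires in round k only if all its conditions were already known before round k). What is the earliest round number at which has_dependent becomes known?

Round 1: R2 [means_tested -> adult_resident]; R7 [priority_flag & exempt_fee -> resident]; R9 [age_verified & income_below_cap -> tax_filed]. New: adult_resident, resident, tax_filed.
Round 2: R6 [resident & renewal_due -> eligible_tier1]; R8 [tax_filed -> has_valid_id]; R12 [tax_filed -> case_approved]. New: eligible_tier1, has_valid_id, case_approved.
Round 3: R1 [eligible_tier1 & adult_resident -> eligible_subsidy]; R10 [case_approved -> identity_verified]. New: eligible_subsidy, identity_verified.
Round 4: R4 [eligible_subsidy -> has_dependent]. New: has_dependent.
has_dependent first appears in round 4.

4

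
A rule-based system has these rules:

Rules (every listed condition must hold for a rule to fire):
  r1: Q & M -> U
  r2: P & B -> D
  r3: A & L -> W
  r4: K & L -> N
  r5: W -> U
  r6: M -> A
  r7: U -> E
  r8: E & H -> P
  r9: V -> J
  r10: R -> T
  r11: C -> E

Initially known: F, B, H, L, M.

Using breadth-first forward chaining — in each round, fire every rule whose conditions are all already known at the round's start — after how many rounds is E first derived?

4

Round 1: r6 [M -> A]. New: A.
Round 2: r3 [A & L -> W]. New: W.
Round 3: r5 [W -> U]. New: U.
Round 4: r7 [U -> E]. New: E.
E first appears in round 4.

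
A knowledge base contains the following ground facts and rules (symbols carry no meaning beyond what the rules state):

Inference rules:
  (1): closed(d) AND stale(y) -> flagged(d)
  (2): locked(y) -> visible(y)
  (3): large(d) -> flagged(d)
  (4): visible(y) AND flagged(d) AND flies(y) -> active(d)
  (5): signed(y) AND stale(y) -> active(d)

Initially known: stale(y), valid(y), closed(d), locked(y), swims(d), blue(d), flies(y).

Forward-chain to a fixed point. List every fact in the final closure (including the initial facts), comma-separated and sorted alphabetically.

active(d), blue(d), closed(d), flagged(d), flies(y), locked(y), stale(y), swims(d), valid(y), visible(y)

Round 1: (1) [closed(d) AND stale(y) -> flagged(d)]; (2) [locked(y) -> visible(y)]. Adds flagged(d), visible(y).
Round 2: (4) [visible(y) AND flagged(d) AND flies(y) -> active(d)]. Adds active(d).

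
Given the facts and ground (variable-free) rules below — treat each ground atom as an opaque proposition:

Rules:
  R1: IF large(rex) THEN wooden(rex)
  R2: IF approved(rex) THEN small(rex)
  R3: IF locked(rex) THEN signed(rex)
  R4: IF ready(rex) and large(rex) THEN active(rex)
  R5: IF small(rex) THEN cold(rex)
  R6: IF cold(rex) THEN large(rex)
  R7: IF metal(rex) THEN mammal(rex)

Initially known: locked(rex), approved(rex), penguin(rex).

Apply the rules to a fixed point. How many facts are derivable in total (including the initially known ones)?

8

Round 1: R2 [IF approved(rex) THEN small(rex)]; R3 [IF locked(rex) THEN signed(rex)]. Adds small(rex), signed(rex).
Round 2: R5 [IF small(rex) THEN cold(rex)]. Adds cold(rex).
Round 3: R6 [IF cold(rex) THEN large(rex)]. Adds large(rex).
Round 4: R1 [IF large(rex) THEN wooden(rex)]. Adds wooden(rex).
Closure: {approved(rex), cold(rex), large(rex), locked(rex), penguin(rex), signed(rex), small(rex), wooden(rex)} — 8 facts.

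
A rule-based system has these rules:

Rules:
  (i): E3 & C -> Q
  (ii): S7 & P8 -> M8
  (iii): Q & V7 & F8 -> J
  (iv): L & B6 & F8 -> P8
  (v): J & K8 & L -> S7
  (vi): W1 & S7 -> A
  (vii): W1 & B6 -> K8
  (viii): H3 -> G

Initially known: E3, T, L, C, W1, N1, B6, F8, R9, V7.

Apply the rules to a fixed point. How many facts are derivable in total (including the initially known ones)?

17

Round 1: (i) [E3 & C -> Q]; (iv) [L & B6 & F8 -> P8]; (vii) [W1 & B6 -> K8]. New: Q, P8, K8.
Round 2: (iii) [Q & V7 & F8 -> J]. New: J.
Round 3: (v) [J & K8 & L -> S7]. New: S7.
Round 4: (ii) [S7 & P8 -> M8]; (vi) [W1 & S7 -> A]. New: M8, A.
Closure: {A, B6, C, E3, F8, J, K8, L, M8, N1, P8, Q, R9, S7, T, V7, W1} — 17 facts.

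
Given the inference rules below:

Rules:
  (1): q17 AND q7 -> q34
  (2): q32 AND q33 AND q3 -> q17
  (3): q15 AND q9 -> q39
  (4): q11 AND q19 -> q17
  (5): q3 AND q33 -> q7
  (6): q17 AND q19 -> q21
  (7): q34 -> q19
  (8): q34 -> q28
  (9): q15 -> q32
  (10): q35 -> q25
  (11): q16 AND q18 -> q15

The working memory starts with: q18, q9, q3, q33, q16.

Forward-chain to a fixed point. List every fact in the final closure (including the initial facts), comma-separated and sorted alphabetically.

Round 1 fires (5), (11), giving q7, q15.
Round 2 fires (3), (9), giving q39, q32.
Round 3 fires (2), giving q17.
Round 4 fires (1), giving q34.
Round 5 fires (7), (8), giving q19, q28.
Round 6 fires (6), giving q21.

q15, q16, q17, q18, q19, q21, q28, q3, q32, q33, q34, q39, q7, q9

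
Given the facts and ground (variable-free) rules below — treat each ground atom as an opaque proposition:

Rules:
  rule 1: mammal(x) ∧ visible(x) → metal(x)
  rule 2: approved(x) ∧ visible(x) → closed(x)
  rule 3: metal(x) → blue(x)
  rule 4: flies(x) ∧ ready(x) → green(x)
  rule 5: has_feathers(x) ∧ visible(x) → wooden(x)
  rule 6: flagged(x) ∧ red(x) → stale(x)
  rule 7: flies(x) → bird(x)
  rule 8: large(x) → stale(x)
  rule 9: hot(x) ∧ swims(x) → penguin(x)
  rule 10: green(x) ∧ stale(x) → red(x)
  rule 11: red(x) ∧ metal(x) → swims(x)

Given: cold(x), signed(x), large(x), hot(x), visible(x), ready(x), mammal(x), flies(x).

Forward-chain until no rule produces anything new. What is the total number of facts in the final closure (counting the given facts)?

Round 1 fires rule 1, rule 4, rule 7, rule 8, giving metal(x), green(x), bird(x), stale(x).
Round 2 fires rule 3, rule 10, giving blue(x), red(x).
Round 3 fires rule 11, giving swims(x).
Round 4 fires rule 9, giving penguin(x).
Closure: {bird(x), blue(x), cold(x), flies(x), green(x), hot(x), large(x), mammal(x), metal(x), penguin(x), ready(x), red(x), signed(x), stale(x), swims(x), visible(x)} — 16 facts.

16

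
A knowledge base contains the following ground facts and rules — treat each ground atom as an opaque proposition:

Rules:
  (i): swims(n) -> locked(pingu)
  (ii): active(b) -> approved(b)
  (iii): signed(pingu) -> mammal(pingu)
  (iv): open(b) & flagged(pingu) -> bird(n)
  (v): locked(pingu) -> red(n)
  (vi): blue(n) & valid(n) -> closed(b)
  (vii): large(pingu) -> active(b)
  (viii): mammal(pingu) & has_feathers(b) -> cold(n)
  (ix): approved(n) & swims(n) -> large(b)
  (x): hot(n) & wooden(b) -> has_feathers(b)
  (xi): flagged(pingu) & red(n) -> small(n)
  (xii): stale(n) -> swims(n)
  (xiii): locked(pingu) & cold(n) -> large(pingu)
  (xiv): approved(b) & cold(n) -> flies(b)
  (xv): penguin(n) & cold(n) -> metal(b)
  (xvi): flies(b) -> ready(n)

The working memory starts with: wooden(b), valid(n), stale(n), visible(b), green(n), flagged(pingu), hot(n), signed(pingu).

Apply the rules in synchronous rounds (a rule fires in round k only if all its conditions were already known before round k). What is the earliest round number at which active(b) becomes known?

4

Round 1 — (iii), (x), (xii), derive mammal(pingu), has_feathers(b), swims(n).
Round 2 — (i), (viii), derive locked(pingu), cold(n).
Round 3 — (v), (xiii), derive red(n), large(pingu).
Round 4 — (vii), (xi), derive active(b), small(n).
active(b) first appears in round 4.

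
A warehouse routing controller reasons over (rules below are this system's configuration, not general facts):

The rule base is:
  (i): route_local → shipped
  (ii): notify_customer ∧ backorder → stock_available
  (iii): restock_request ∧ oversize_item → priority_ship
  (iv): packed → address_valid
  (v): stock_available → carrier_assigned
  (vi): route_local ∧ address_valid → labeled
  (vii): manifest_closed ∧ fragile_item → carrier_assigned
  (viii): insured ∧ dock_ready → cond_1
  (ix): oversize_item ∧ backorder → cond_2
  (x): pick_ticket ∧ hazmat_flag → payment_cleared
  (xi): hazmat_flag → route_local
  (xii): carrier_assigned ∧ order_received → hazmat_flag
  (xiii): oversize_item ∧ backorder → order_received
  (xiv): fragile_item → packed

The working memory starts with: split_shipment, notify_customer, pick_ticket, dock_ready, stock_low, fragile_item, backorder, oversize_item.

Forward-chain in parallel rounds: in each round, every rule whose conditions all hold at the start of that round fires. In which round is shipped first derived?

5

Round 1: (ii) [notify_customer ∧ backorder → stock_available]; (ix) [oversize_item ∧ backorder → cond_2]; (xiii) [oversize_item ∧ backorder → order_received]; (xiv) [fragile_item → packed]. Adds stock_available, cond_2, order_received, packed.
Round 2: (iv) [packed → address_valid]; (v) [stock_available → carrier_assigned]. Adds address_valid, carrier_assigned.
Round 3: (xii) [carrier_assigned ∧ order_received → hazmat_flag]. Adds hazmat_flag.
Round 4: (x) [pick_ticket ∧ hazmat_flag → payment_cleared]; (xi) [hazmat_flag → route_local]. Adds payment_cleared, route_local.
Round 5: (i) [route_local → shipped]; (vi) [route_local ∧ address_valid → labeled]. Adds shipped, labeled.
shipped first appears in round 5.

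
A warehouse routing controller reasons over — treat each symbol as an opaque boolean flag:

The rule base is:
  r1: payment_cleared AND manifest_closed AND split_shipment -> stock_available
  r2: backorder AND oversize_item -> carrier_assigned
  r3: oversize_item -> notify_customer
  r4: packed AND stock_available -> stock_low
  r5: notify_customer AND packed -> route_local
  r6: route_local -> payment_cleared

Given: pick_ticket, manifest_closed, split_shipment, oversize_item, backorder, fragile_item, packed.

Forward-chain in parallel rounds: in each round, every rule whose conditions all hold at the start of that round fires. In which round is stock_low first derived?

5

Round 1: r2 [backorder AND oversize_item -> carrier_assigned]; r3 [oversize_item -> notify_customer]. Adds carrier_assigned, notify_customer.
Round 2: r5 [notify_customer AND packed -> route_local]. Adds route_local.
Round 3: r6 [route_local -> payment_cleared]. Adds payment_cleared.
Round 4: r1 [payment_cleared AND manifest_closed AND split_shipment -> stock_available]. Adds stock_available.
Round 5: r4 [packed AND stock_available -> stock_low]. Adds stock_low.
stock_low first appears in round 5.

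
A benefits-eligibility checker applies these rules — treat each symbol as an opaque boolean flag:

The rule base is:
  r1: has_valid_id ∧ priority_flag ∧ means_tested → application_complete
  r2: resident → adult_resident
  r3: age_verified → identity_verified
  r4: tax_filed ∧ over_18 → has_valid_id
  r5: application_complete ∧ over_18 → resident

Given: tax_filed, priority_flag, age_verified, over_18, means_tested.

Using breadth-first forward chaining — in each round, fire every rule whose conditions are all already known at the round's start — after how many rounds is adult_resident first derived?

4

Round 1 — r3, r4, derive identity_verified, has_valid_id.
Round 2 — r1, derive application_complete.
Round 3 — r5, derive resident.
Round 4 — r2, derive adult_resident.
adult_resident first appears in round 4.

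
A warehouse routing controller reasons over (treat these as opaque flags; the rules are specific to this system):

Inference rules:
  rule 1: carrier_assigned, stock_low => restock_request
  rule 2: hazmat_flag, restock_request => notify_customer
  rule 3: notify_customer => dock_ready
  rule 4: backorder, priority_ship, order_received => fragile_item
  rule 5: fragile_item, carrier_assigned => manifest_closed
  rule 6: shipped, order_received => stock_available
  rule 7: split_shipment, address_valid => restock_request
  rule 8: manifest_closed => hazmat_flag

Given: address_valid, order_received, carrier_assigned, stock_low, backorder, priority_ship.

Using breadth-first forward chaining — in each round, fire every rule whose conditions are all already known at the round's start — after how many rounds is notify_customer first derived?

4

Round 1 fires rule 1, rule 4, giving restock_request, fragile_item.
Round 2 fires rule 5, giving manifest_closed.
Round 3 fires rule 8, giving hazmat_flag.
Round 4 fires rule 2, giving notify_customer.
notify_customer first appears in round 4.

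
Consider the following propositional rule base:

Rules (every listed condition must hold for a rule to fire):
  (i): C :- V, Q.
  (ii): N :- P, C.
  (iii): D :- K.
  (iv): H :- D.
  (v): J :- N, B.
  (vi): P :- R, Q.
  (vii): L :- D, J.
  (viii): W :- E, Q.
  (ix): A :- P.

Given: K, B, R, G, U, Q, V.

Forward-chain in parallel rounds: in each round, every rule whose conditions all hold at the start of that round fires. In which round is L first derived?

Round 1: (i) [C :- V, Q.]; (iii) [D :- K.]; (vi) [P :- R, Q.]. Adds C, D, P.
Round 2: (ii) [N :- P, C.]; (iv) [H :- D.]; (ix) [A :- P.]. Adds N, H, A.
Round 3: (v) [J :- N, B.]. Adds J.
Round 4: (vii) [L :- D, J.]. Adds L.
L first appears in round 4.

4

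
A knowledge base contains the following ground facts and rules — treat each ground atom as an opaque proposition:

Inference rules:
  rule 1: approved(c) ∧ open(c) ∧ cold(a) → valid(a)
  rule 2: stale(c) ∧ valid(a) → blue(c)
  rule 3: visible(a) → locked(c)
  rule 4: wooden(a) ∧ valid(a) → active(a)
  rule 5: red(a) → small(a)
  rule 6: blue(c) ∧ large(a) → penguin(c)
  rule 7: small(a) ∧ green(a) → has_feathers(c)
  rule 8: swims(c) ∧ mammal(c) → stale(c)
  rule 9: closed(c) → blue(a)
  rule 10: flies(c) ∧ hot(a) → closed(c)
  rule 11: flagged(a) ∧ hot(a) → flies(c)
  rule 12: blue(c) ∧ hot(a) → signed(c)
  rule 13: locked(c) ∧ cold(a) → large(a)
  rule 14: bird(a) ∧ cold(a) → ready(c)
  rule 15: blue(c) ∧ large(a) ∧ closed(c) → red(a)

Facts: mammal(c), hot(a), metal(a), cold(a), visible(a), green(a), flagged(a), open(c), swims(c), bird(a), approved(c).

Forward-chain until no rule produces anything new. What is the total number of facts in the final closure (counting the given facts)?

25

Round 1: rule 1 [approved(c) ∧ open(c) ∧ cold(a) → valid(a)]; rule 3 [visible(a) → locked(c)]; rule 8 [swims(c) ∧ mammal(c) → stale(c)]; rule 11 [flagged(a) ∧ hot(a) → flies(c)]; rule 14 [bird(a) ∧ cold(a) → ready(c)]. New: valid(a), locked(c), stale(c), flies(c), ready(c).
Round 2: rule 2 [stale(c) ∧ valid(a) → blue(c)]; rule 10 [flies(c) ∧ hot(a) → closed(c)]; rule 13 [locked(c) ∧ cold(a) → large(a)]. New: blue(c), closed(c), large(a).
Round 3: rule 6 [blue(c) ∧ large(a) → penguin(c)]; rule 9 [closed(c) → blue(a)]; rule 12 [blue(c) ∧ hot(a) → signed(c)]; rule 15 [blue(c) ∧ large(a) ∧ closed(c) → red(a)]. New: penguin(c), blue(a), signed(c), red(a).
Round 4: rule 5 [red(a) → small(a)]. New: small(a).
Round 5: rule 7 [small(a) ∧ green(a) → has_feathers(c)]. New: has_feathers(c).
Closure: {approved(c), bird(a), blue(a), blue(c), closed(c), cold(a), flagged(a), flies(c), green(a), has_feathers(c), hot(a), large(a), locked(c), mammal(c), metal(a), open(c), penguin(c), ready(c), red(a), signed(c), small(a), stale(c), swims(c), valid(a), visible(a)} — 25 facts.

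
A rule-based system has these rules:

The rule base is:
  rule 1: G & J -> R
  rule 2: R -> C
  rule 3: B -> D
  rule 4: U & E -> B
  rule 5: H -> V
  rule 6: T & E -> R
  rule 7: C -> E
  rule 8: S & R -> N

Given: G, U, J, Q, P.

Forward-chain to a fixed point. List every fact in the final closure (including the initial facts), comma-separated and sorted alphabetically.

B, C, D, E, G, J, P, Q, R, U

Round 1: rule 1 [G & J -> R]. Adds R.
Round 2: rule 2 [R -> C]. Adds C.
Round 3: rule 7 [C -> E]. Adds E.
Round 4: rule 4 [U & E -> B]. Adds B.
Round 5: rule 3 [B -> D]. Adds D.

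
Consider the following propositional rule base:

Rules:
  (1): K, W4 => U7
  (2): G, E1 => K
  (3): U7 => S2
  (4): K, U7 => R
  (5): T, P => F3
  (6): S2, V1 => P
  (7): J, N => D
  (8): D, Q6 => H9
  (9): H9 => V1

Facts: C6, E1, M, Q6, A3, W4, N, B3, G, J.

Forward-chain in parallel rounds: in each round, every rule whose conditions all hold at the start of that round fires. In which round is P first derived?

4

[1] (2) [G, E1 => K]; (7) [J, N => D]. ⇒ new: K, D.
[2] (1) [K, W4 => U7]; (8) [D, Q6 => H9]. ⇒ new: U7, H9.
[3] (3) [U7 => S2]; (4) [K, U7 => R]; (9) [H9 => V1]. ⇒ new: S2, R, V1.
[4] (6) [S2, V1 => P]. ⇒ new: P.
P first appears in round 4.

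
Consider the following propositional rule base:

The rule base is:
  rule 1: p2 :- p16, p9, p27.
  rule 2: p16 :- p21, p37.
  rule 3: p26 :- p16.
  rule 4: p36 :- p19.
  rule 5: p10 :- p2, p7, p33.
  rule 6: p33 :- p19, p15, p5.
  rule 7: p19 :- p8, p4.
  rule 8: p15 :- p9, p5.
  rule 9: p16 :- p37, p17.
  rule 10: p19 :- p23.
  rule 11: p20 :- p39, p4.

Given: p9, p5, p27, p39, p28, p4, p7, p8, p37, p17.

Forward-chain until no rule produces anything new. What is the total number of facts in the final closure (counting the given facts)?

19

Round 1: rule 7 [p19 :- p8, p4.]; rule 8 [p15 :- p9, p5.]; rule 9 [p16 :- p37, p17.]; rule 11 [p20 :- p39, p4.]. Adds p19, p15, p16, p20.
Round 2: rule 1 [p2 :- p16, p9, p27.]; rule 3 [p26 :- p16.]; rule 4 [p36 :- p19.]; rule 6 [p33 :- p19, p15, p5.]. Adds p2, p26, p36, p33.
Round 3: rule 5 [p10 :- p2, p7, p33.]. Adds p10.
Closure: {p10, p15, p16, p17, p19, p2, p20, p26, p27, p28, p33, p36, p37, p39, p4, p5, p7, p8, p9} — 19 facts.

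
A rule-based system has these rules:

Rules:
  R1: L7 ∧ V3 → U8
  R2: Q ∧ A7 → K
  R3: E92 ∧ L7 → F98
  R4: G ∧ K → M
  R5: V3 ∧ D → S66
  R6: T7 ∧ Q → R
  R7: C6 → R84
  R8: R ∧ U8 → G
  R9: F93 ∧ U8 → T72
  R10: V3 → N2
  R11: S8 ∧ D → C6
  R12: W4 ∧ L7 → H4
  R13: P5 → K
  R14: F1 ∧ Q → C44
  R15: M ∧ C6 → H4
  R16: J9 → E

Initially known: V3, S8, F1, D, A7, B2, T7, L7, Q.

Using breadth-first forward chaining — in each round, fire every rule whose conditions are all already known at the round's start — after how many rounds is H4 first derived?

4

Round 1 — R1, R2, R5, R6, R10, R11, R14, derive U8, K, S66, R, N2, C6, C44.
Round 2 — R7, R8, derive R84, G.
Round 3 — R4, derive M.
Round 4 — R15, derive H4.
H4 first appears in round 4.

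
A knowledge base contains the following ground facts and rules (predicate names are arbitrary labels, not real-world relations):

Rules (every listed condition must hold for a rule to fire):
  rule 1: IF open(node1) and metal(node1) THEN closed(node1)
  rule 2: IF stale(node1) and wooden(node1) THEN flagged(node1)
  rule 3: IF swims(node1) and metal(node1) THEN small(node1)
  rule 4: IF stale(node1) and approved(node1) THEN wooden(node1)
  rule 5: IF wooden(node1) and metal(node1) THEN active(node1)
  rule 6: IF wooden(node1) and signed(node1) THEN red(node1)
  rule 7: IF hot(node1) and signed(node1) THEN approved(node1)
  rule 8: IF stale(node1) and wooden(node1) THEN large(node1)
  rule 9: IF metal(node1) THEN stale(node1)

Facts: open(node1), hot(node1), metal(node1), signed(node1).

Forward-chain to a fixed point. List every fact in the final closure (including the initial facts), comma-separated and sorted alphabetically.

Round 1 — rule 1, rule 7, rule 9, derive closed(node1), approved(node1), stale(node1).
Round 2 — rule 4, derive wooden(node1).
Round 3 — rule 2, rule 5, rule 6, rule 8, derive flagged(node1), active(node1), red(node1), large(node1).

active(node1), approved(node1), closed(node1), flagged(node1), hot(node1), large(node1), metal(node1), open(node1), red(node1), signed(node1), stale(node1), wooden(node1)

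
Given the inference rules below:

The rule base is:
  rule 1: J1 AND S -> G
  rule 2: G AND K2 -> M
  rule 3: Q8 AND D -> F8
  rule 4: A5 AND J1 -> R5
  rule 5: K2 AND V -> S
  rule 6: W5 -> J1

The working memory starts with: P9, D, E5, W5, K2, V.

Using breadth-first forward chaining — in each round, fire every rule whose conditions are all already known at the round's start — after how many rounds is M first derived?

3

Round 1: rule 5 [K2 AND V -> S]; rule 6 [W5 -> J1]. New: S, J1.
Round 2: rule 1 [J1 AND S -> G]. New: G.
Round 3: rule 2 [G AND K2 -> M]. New: M.
M first appears in round 3.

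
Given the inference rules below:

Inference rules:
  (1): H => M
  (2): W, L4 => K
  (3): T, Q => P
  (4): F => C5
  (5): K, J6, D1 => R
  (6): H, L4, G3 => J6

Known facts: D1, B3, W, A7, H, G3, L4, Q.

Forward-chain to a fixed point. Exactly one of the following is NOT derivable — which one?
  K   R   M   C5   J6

Round 1 — (1), (2), (6), derive M, K, J6.
Round 2 — (5), derive R.
Derived: M (round 1), J6 (round 1), K (round 1), R (round 2). C5 never appears in any round.

C5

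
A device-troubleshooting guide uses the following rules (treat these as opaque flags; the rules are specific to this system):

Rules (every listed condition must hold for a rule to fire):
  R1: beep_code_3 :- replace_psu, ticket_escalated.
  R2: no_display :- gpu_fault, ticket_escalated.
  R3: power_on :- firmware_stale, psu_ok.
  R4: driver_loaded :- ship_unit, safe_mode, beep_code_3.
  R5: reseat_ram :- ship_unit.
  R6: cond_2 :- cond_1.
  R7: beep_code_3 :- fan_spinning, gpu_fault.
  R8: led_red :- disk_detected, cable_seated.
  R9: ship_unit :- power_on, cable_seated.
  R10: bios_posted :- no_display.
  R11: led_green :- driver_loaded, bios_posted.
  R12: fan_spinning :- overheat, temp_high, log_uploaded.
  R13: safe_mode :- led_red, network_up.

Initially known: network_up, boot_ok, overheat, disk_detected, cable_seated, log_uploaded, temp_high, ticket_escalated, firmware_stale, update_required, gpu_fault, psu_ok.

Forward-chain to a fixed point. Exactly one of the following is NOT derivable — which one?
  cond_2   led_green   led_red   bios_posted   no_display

Round 1: R2 [no_display :- gpu_fault, ticket_escalated.]; R3 [power_on :- firmware_stale, psu_ok.]; R8 [led_red :- disk_detected, cable_seated.]; R12 [fan_spinning :- overheat, temp_high, log_uploaded.]. Adds no_display, power_on, led_red, fan_spinning.
Round 2: R7 [beep_code_3 :- fan_spinning, gpu_fault.]; R9 [ship_unit :- power_on, cable_seated.]; R10 [bios_posted :- no_display.]; R13 [safe_mode :- led_red, network_up.]. Adds beep_code_3, ship_unit, bios_posted, safe_mode.
Round 3: R4 [driver_loaded :- ship_unit, safe_mode, beep_code_3.]; R5 [reseat_ram :- ship_unit.]. Adds driver_loaded, reseat_ram.
Round 4: R11 [led_green :- driver_loaded, bios_posted.]. Adds led_green.
Derived: no_display (round 1), led_green (round 4), led_red (round 1), bios_posted (round 2). cond_2 never appears in any round.

cond_2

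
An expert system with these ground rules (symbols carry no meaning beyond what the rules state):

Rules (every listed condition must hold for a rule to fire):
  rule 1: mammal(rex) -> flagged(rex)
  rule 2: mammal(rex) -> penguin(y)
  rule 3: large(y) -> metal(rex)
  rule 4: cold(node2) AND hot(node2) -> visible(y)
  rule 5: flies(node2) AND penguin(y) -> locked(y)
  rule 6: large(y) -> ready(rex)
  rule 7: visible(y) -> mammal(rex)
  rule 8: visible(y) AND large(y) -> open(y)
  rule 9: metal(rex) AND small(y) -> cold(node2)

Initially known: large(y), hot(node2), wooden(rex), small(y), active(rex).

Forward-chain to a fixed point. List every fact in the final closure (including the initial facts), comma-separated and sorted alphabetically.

Round 1 fires rule 3, rule 6, giving metal(rex), ready(rex).
Round 2 fires rule 9, giving cold(node2).
Round 3 fires rule 4, giving visible(y).
Round 4 fires rule 7, rule 8, giving mammal(rex), open(y).
Round 5 fires rule 1, rule 2, giving flagged(rex), penguin(y).

active(rex), cold(node2), flagged(rex), hot(node2), large(y), mammal(rex), metal(rex), open(y), penguin(y), ready(rex), small(y), visible(y), wooden(rex)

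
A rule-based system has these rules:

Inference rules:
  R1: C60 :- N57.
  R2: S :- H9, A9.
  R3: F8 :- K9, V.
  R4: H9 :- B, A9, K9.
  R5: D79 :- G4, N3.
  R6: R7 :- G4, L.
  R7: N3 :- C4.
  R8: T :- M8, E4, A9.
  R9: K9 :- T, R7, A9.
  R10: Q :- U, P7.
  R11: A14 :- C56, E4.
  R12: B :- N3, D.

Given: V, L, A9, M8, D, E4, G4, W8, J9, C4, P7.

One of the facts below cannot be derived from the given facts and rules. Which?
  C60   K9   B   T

C60

[1] R6 [R7 :- G4, L.]; R7 [N3 :- C4.]; R8 [T :- M8, E4, A9.]. ⇒ new: R7, N3, T.
[2] R5 [D79 :- G4, N3.]; R9 [K9 :- T, R7, A9.]; R12 [B :- N3, D.]. ⇒ new: D79, K9, B.
[3] R3 [F8 :- K9, V.]; R4 [H9 :- B, A9, K9.]. ⇒ new: F8, H9.
[4] R2 [S :- H9, A9.]. ⇒ new: S.
Derived: T (round 1), B (round 2), K9 (round 2). C60 never appears in any round.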